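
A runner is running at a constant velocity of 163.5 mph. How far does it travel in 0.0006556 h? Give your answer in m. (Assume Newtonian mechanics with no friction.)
d = vt (with unit conversion) = 172.5 m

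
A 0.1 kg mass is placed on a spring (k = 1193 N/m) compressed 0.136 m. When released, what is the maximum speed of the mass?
½kx² = ½mv² → v = x√(k/m) = 0.136×√(1193/0.1) = 14.85 m/s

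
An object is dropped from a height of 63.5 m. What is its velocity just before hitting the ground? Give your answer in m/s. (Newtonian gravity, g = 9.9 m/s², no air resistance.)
v = √(2gh) = 35.46 m/s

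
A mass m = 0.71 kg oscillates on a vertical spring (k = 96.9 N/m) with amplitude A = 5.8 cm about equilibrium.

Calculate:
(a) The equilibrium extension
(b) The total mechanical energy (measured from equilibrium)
x_eq = mg/k = 0.71×9.81/96.9 = 0.07188 m = 7.188 cm
E = ½kA² = ½×96.9×(0.058)² = 0.163 J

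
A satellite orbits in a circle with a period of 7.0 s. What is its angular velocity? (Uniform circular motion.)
ω = 2π/T = 2π/7.0 = 0.8976 rad/s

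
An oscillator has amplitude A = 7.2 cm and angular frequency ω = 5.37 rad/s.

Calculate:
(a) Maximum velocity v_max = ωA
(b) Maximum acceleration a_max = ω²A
v_max = ωA = 5.37×0.072 = 0.3866 m/s
a_max = ω²A = 5.37²×0.072 = 2.076 m/s²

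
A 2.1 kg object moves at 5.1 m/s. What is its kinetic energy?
KE = ½mv² = ½×2.1×5.1² = 27.3105 J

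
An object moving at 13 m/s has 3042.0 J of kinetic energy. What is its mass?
KE = ½mv² → m = 2KE/v² = 2×3042.0/13² = 36.0 kg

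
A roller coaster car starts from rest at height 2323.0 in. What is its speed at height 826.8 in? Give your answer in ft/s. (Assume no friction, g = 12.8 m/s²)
mgh₁ = ½mv₂² + mgh₂ → v₂ = √(2g(h₁−h₂)) = √(2×12.8×(59−21)) = 31.19 m/s = 102.3 ft/s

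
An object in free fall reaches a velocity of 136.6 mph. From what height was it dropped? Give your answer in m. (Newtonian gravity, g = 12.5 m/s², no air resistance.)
h = v²/(2g) (with unit conversion) = 149.2 m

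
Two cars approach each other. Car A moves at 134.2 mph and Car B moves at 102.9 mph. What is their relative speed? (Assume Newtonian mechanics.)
v_rel = v_A + v_B = 134.2 + 102.9 = 237.1 mph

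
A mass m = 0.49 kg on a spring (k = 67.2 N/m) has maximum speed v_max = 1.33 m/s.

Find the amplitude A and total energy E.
½mv²_max = ½kA² → A = v_max√(m/k) = 1.33×√(0.49/67.2) = 0.1136 m = 11.36 cm
E = ½mv²_max = ½×0.49×1.33² = 0.4334 J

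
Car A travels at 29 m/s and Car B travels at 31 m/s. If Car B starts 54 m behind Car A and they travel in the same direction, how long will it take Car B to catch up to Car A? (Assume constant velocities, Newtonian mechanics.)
Relative speed: v_rel = 31 - 29 = 2 m/s
Time to catch: t = d₀/v_rel = 54/2 = 27.0 s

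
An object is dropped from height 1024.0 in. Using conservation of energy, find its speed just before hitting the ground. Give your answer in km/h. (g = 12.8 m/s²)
mgh = ½mv² → v = √(2gh) = √(2×12.8×26.01) = 25.8 m/s = 92.89 km/h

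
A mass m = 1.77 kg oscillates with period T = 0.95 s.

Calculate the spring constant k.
T = 2π√(m/k) → k = m(2π/T)² = 1.77×(2π/0.95)² = 77.43 N/m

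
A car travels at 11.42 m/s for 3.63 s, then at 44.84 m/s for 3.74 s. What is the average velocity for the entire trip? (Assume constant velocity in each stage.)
d₁ = v₁t₁ = 11.42 × 3.63 = 41.4546 m
d₂ = v₂t₂ = 44.84 × 3.74 = 167.702 m
d_total = 209.16 m, t_total = 7.37 s
v_avg = d_total/t_total = 209.16/7.37 = 28.38 m/s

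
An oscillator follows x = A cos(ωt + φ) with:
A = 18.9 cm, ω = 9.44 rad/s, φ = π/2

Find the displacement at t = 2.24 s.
x = A cos(ωt + φ) = 18.9×cos(9.44×2.24 + π/2) = -14.14 cm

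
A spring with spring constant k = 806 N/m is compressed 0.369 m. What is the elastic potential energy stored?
PE = ½kx² = ½×806×0.369² = 54.87 J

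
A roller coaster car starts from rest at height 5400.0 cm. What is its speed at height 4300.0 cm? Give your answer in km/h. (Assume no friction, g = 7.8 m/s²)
mgh₁ = ½mv₂² + mgh₂ → v₂ = √(2g(h₁−h₂)) = √(2×7.8×(54−43)) = 13.1 m/s = 47.16 km/h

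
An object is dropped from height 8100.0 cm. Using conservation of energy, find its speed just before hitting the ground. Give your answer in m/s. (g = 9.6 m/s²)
mgh = ½mv² → v = √(2gh) = √(2×9.6×81) = 39.44 m/s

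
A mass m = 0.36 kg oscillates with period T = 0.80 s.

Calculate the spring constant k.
T = 2π√(m/k) → k = m(2π/T)² = 0.36×(2π/0.8)² = 22.21 N/m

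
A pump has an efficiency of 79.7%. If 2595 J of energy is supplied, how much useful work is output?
W_out = η × W_in = 0.797 × 2595 = 2068.2 J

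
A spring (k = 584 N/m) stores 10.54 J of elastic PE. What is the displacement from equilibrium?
PE = ½kx² → x = √(2PE/k) = √(2×10.54/584) = 0.19 m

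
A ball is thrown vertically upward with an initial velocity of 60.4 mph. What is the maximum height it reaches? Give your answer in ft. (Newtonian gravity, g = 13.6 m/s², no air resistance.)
h_max = v₀²/(2g) (with unit conversion) = 87.94 ft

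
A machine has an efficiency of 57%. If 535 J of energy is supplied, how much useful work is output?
W_out = η × W_in = 0.57 × 535 = 304.95 J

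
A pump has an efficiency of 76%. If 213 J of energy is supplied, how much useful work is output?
W_out = η × W_in = 0.76 × 213 = 161.88 J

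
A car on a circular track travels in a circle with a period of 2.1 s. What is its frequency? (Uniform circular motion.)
f = 1/T = 1/2.1 = 0.4762 Hz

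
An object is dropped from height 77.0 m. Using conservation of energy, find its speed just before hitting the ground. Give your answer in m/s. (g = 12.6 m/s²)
mgh = ½mv² → v = √(2gh) = √(2×12.6×77) = 44.05 m/s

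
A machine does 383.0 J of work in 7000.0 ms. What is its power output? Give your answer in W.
P = W/t = 383 J / 7 s = 54.71 W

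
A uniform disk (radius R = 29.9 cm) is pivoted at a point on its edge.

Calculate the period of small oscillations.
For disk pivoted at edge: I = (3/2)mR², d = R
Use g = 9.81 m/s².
I/m = (3/2)R² = 0.1341 m²; d = R = 0.299 m
T = 2π√((3/2)R²/(gR)) = 2π√(3R/(2g)) = 1.343 s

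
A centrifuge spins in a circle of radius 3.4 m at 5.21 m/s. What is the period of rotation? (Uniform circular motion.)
T = 2πr/v = 2π×3.4/5.21 = 4.1 s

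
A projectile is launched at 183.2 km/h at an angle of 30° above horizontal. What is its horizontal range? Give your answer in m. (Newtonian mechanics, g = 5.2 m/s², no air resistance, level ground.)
R = v₀² sin(2θ) / g (with unit conversion) = 431.3 m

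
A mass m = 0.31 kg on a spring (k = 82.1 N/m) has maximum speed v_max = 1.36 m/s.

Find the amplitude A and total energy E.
½mv²_max = ½kA² → A = v_max√(m/k) = 1.36×√(0.31/82.1) = 0.08357 m = 8.357 cm
E = ½mv²_max = ½×0.31×1.36² = 0.2867 J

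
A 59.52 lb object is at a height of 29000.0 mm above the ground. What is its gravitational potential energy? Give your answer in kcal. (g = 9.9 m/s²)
PE = mgh = 27 kg × 9.9 m/s² × 29 m = 7751 J = 1.853 kcal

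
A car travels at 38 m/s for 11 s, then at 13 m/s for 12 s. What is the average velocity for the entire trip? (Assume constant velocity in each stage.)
d₁ = v₁t₁ = 38 × 11 = 418 m
d₂ = v₂t₂ = 13 × 12 = 156 m
d_total = 574 m, t_total = 23 s
v_avg = d_total/t_total = 574/23 = 24.96 m/s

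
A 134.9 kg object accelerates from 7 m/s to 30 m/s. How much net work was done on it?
W_net = ΔKE = ½m(v₂² − v₁²) = ½×134.9×(30² − 7²) = 57399.95 J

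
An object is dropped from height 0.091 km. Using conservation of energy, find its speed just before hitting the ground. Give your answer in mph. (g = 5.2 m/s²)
mgh = ½mv² → v = √(2gh) = √(2×5.2×91) = 30.76 m/s = 68.82 mph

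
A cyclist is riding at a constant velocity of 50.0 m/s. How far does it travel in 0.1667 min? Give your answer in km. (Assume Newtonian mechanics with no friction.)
d = vt (with unit conversion) = 0.5001 km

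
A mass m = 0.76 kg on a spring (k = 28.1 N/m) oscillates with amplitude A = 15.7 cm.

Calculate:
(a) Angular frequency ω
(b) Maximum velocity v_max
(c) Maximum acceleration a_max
ω = √(k/m) = √(28.1/0.76) = 6.081 rad/s
v_max = ωA = 6.081×0.157 = 0.9547 m/s
a_max = ω²A = 6.081²×0.157 = 5.805 m/s²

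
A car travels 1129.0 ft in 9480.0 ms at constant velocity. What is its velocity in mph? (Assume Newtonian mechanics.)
v = d/t (with unit conversion) = 81.2 mph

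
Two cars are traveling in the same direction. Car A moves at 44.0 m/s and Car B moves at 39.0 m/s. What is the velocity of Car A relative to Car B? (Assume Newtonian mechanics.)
v_rel = v_A - v_B = 44.0 - 39.0 = 5.0 m/s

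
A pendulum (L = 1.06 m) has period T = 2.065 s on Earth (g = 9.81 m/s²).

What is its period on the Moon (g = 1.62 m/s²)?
T = 2π√(L/g), so T_moon/T_earth = √(g_earth/g_moon)
T_moon = 2π√(1.06/1.62) = 5.082 s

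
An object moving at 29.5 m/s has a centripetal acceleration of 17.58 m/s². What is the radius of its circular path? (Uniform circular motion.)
r = v²/a_c = 29.5²/17.58 = 49.5 m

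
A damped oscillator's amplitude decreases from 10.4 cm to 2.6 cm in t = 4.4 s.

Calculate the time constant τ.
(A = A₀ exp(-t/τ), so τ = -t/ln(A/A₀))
A/A₀ = 2.6/10.4 = 0.25; ln(A/A₀) = -1.386
τ = −t/ln(A/A₀) = −4.4/-1.386 = 3.174 s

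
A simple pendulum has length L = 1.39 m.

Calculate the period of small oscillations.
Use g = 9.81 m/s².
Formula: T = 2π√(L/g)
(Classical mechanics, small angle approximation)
T = 2π√(L/g) = 2π√(1.39/9.81) = 2.365 s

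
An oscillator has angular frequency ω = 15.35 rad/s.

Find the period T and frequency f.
T = 2π/ω = 2π/15.35 = 0.4093 s; f = ω/2π = 2.443 Hz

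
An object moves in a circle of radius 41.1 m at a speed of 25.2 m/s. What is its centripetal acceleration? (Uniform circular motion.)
a_c = v²/r = 25.2²/41.1 = 635.04/41.1 = 15.45 m/s²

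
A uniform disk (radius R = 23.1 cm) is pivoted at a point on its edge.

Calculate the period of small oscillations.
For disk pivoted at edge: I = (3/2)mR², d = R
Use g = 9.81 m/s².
I/m = (3/2)R² = 0.08004 m²; d = R = 0.231 m
T = 2π√((3/2)R²/(gR)) = 2π√(3R/(2g)) = 1.181 s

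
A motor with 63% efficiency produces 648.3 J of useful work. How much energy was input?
W_in = W_out/η = 648.3/0.63 = 1029.0 J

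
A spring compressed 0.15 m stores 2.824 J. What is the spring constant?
PE = ½kx² → k = 2PE/x² = 2×2.824/0.15² = 251.0 N/m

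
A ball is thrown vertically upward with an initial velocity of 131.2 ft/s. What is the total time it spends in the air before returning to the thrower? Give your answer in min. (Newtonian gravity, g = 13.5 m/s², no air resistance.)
t_total = 2v₀/g (with unit conversion) = 0.09874 min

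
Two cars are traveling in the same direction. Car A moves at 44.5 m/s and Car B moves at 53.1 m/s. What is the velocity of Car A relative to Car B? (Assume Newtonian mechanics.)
v_rel = v_A - v_B = 44.5 - 53.1 = -8.6 m/s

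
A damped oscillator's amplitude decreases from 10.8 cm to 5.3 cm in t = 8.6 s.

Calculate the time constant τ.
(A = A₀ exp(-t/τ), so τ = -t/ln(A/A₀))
A/A₀ = 5.3/10.8 = 0.4907; ln(A/A₀) = -0.7118
τ = −t/ln(A/A₀) = −8.6/-0.7118 = 12.08 s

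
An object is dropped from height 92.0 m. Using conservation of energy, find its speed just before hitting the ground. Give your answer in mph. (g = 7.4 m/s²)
mgh = ½mv² → v = √(2gh) = √(2×7.4×92) = 36.9 m/s = 82.54 mph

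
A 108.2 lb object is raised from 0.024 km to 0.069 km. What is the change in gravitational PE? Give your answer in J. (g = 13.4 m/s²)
ΔPE = mg(h₂ − h₁) = 49.08 kg × 13.4 m/s² × (69 − 24) m = 2.959e+04 J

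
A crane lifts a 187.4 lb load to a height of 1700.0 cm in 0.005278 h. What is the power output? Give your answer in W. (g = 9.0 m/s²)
W = mgh = 85×9.0×17 = 1.301e+04 J
P = W/t = 1.301e+04/19 = 684.5 W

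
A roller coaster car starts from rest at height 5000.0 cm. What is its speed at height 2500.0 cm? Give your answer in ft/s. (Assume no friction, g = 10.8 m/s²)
mgh₁ = ½mv₂² + mgh₂ → v₂ = √(2g(h₁−h₂)) = √(2×10.8×(50−25)) = 23.24 m/s = 76.24 ft/s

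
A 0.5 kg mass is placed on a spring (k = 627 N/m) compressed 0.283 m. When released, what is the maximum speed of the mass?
½kx² = ½mv² → v = x√(k/m) = 0.283×√(627/0.5) = 10.02 m/s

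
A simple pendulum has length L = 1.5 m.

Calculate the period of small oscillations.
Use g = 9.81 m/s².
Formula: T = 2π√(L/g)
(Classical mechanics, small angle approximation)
T = 2π√(L/g) = 2π√(1.5/9.81) = 2.457 s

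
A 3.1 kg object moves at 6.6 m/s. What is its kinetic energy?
KE = ½mv² = ½×3.1×6.6² = 67.518 J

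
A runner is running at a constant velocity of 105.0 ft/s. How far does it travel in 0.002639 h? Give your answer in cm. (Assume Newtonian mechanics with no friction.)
d = vt (with unit conversion) = 30410.0 cm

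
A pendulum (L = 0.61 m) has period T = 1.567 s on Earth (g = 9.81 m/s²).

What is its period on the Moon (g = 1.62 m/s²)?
T = 2π√(L/g), so T_moon/T_earth = √(g_earth/g_moon)
T_moon = 2π√(0.61/1.62) = 3.856 s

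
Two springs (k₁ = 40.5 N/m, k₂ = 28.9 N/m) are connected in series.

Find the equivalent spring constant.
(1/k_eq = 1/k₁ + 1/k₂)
1/k_eq = 1/40.5 + 1/28.9 = 0.059293; k_eq = 16.87 N/m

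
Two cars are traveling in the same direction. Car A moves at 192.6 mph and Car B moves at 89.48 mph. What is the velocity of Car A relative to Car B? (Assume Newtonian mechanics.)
v_rel = v_A - v_B = 192.6 - 89.48 = 103.1 mph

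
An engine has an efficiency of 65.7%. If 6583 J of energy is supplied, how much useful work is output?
W_out = η × W_in = 0.657 × 6583 = 4325.0 J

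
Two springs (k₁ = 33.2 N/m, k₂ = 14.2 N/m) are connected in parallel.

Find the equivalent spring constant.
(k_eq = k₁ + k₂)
k_eq = k₁ + k₂ = 33.2 + 14.2 = 47.4 N/m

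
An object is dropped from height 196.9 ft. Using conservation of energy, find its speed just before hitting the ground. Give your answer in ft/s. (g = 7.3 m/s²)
mgh = ½mv² → v = √(2gh) = √(2×7.3×60.02) = 29.6 m/s = 97.12 ft/s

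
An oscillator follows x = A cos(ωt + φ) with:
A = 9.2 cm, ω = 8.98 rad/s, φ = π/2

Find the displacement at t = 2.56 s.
x = A cos(ωt + φ) = 9.2×cos(8.98×2.56 + π/2) = 7.73 cm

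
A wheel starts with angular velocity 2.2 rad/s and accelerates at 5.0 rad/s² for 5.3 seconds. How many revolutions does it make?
θ = ω₀t + ½αt² = 2.2×5.3 + ½×5.0×5.3² = 81.88 rad
Revolutions = θ/(2π) = 81.88/(2π) = 13.03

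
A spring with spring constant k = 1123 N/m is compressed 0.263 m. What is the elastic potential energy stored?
PE = ½kx² = ½×1123×0.263² = 38.84 J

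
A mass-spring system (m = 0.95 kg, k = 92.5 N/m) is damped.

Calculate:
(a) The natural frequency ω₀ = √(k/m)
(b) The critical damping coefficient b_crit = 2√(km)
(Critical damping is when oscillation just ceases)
ω₀ = √(k/m) = √(92.5/0.95) = 9.868 rad/s
b_crit = 2√(km) = 2√(92.5×0.95) = 18.75 kg/s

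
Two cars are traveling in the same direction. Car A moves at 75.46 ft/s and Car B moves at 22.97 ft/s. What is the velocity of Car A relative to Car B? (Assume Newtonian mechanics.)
v_rel = v_A - v_B = 75.46 - 22.97 = 52.49 ft/s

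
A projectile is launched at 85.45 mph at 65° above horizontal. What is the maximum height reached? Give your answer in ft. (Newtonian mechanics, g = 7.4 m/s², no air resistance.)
H = v₀²sin²(θ)/(2g) (with unit conversion) = 265.7 ft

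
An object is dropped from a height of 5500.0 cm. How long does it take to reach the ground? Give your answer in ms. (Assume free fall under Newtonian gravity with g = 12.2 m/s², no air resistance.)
t = √(2h/g) (with unit conversion) = 3003.0 ms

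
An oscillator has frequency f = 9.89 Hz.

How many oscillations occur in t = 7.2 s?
n = f×t = 9.89×7.2 = 71.21 oscillations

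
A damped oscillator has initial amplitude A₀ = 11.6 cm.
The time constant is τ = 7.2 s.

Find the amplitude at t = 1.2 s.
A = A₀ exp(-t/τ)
A = A₀ exp(−t/τ) = 11.6×exp(−1.2/7.2) = 9.819 cm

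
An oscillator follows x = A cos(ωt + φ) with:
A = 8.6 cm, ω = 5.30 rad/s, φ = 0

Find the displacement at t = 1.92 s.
x = A cos(ωt + φ) = 8.6×cos(5.3×1.92 + 0) = -6.285 cm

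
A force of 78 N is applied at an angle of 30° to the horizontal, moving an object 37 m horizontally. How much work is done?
W = Fd cosθ = 78×37×cos(30°) = 2499.3 J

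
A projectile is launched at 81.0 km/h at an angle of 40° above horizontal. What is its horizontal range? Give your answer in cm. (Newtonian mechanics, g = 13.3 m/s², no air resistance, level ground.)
R = v₀² sin(2θ) / g (with unit conversion) = 3749.0 cm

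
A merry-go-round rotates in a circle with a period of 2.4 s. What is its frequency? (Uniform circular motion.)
f = 1/T = 1/2.4 = 0.4167 Hz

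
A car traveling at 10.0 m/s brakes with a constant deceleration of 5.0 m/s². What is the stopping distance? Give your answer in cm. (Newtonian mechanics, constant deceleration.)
d = v₀² / (2a) (with unit conversion) = 1000.0 cm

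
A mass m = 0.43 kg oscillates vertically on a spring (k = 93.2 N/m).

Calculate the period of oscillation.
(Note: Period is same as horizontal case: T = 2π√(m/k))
T = 2π√(m/k) = 2π√(0.43/93.2) = 0.4268 s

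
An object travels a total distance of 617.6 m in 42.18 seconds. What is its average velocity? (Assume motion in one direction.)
v_avg = Δd / Δt = 617.6 / 42.18 = 14.64 m/s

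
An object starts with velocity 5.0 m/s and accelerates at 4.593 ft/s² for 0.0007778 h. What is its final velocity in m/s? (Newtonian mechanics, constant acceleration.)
v = v₀ + at (with unit conversion) = 8.92 m/s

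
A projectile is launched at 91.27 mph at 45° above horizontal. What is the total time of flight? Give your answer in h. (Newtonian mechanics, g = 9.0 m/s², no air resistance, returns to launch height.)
T = 2v₀sin(θ)/g (with unit conversion) = 0.001781 h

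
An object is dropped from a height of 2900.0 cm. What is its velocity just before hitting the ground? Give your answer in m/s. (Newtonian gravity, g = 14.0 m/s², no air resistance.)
v = √(2gh) (with unit conversion) = 28.5 m/s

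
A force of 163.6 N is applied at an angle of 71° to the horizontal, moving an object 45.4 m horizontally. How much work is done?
W = Fd cosθ = 163.6×45.4×cos(71°) = 2418.1 J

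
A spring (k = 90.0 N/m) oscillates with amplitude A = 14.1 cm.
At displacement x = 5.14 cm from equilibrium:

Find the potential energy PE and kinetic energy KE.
E_total = ½kA² = ½×90.0×(0.141)² = 0.8946 J
PE = ½kx² = ½×90.0×(0.0514)² = 0.1189 J
KE = E_total − PE = 0.7758 J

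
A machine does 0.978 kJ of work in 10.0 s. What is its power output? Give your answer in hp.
P = W/t = 978 J / 10 s = 97.8 W = 0.1312 hp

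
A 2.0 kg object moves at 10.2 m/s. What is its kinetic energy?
KE = ½mv² = ½×2.0×10.2² = 104.04 J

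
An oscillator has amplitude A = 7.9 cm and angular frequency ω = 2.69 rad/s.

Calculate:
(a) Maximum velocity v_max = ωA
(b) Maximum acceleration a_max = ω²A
v_max = ωA = 2.69×0.079 = 0.2125 m/s
a_max = ω²A = 2.69²×0.079 = 0.5717 m/s²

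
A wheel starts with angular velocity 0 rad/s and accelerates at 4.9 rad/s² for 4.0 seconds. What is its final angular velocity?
ω = ω₀ + αt = 0 + 4.9 × 4.0 = 19.6 rad/s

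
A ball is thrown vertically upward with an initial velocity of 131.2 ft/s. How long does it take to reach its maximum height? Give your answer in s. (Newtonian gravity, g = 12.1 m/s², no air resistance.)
t_up = v₀/g (with unit conversion) = 3.305 s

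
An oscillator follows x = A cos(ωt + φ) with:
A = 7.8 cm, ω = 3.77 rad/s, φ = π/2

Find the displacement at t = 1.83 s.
x = A cos(ωt + φ) = 7.8×cos(3.77×1.83 + π/2) = -4.506 cm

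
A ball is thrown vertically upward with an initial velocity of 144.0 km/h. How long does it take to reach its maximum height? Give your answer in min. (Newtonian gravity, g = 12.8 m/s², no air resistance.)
t_up = v₀/g (with unit conversion) = 0.05208 min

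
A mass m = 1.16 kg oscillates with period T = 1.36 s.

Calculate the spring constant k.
T = 2π√(m/k) → k = m(2π/T)² = 1.16×(2π/1.36)² = 24.76 N/m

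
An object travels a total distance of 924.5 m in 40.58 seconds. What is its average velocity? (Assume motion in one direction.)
v_avg = Δd / Δt = 924.5 / 40.58 = 22.78 m/s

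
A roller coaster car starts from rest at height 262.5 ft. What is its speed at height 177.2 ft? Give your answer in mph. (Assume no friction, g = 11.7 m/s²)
mgh₁ = ½mv₂² + mgh₂ → v₂ = √(2g(h₁−h₂)) = √(2×11.7×(80.01−54.01)) = 24.67 m/s = 55.18 mph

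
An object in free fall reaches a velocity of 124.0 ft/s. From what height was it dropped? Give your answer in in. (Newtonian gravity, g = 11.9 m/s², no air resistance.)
h = v²/(2g) (with unit conversion) = 2363.0 in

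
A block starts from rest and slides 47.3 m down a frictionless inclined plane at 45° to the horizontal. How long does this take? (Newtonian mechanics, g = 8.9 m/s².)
a = g sin(θ) = 8.9 × sin(45°) = 6.29 m/s²
t = √(2d/a) = √(2 × 47.3 / 6.29) = 3.88 s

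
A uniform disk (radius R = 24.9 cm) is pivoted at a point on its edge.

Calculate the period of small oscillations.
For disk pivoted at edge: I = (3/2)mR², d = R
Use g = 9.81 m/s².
I/m = (3/2)R² = 0.093 m²; d = R = 0.249 m
T = 2π√((3/2)R²/(gR)) = 2π√(3R/(2g)) = 1.226 s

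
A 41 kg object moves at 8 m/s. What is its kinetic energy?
KE = ½mv² = ½×41×8² = 1312.0 J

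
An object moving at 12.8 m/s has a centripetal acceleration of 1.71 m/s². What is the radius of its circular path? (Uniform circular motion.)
r = v²/a_c = 12.8²/1.71 = 95.81 m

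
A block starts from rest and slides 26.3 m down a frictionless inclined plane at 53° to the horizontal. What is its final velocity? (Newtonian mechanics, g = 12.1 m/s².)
a = g sin(θ) = 12.1 × sin(53°) = 9.66 m/s²
v = √(2ad) = √(2 × 9.66 × 26.3) = 22.55 m/s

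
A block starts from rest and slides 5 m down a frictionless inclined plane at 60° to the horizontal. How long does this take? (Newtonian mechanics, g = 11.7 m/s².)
a = g sin(θ) = 11.7 × sin(60°) = 10.13 m/s²
t = √(2d/a) = √(2 × 5 / 10.13) = 0.99 s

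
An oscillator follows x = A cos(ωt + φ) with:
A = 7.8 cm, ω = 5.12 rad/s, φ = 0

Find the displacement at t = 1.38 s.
x = A cos(ωt + φ) = 7.8×cos(5.12×1.38 + 0) = 5.532 cm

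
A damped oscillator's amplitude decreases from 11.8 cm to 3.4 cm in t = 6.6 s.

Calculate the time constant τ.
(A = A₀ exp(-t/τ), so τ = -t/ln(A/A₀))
A/A₀ = 3.4/11.8 = 0.2881; ln(A/A₀) = -1.244
τ = −t/ln(A/A₀) = −6.6/-1.244 = 5.304 s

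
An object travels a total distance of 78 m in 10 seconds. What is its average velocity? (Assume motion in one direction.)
v_avg = Δd / Δt = 78 / 10 = 7.8 m/s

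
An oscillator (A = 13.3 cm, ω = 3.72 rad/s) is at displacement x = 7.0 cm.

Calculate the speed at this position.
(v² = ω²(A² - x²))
v = ω√(A² − x²) = 3.72×√(0.133² − 0.07²) = 0.4207 m/s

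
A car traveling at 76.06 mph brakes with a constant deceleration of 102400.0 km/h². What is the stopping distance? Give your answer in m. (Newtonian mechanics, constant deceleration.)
d = v₀² / (2a) (with unit conversion) = 73.16 m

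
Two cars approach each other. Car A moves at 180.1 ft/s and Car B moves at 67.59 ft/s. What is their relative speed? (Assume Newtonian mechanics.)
v_rel = v_A + v_B = 180.1 + 67.59 = 247.7 ft/s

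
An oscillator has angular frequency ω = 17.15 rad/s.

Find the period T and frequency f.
T = 2π/ω = 2π/17.15 = 0.3664 s; f = ω/2π = 2.73 Hz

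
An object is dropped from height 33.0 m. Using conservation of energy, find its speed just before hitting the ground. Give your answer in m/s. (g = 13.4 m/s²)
mgh = ½mv² → v = √(2gh) = √(2×13.4×33) = 29.74 m/s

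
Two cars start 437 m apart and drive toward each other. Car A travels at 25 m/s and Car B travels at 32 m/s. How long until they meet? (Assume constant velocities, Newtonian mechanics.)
Combined speed: v_combined = 25 + 32 = 57 m/s
Time to meet: t = d/57 = 437/57 = 7.67 s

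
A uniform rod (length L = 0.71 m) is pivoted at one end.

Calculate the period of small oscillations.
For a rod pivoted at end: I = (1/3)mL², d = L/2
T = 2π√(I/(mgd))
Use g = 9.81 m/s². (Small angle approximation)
I/m = (1/3)L² = 0.168 m²; d = L/2 = 0.355 m
T = 2π√(I/(mgd)) = 2π√(0.168/(9.81×0.355)) = 1.38 s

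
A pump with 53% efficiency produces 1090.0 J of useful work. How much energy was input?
W_in = W_out/η = 1090.0/0.53 = 2056.6 J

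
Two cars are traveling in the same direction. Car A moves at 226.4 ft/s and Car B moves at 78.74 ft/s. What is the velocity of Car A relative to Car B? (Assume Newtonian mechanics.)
v_rel = v_A - v_B = 226.4 - 78.74 = 147.7 ft/s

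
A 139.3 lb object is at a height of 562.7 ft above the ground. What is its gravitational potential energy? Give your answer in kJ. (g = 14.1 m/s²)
PE = mgh = 63.19 kg × 14.1 m/s² × 171.5 m = 1.528e+05 J = 152.8 kJ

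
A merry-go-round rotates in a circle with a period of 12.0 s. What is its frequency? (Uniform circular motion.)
f = 1/T = 1/12.0 = 0.0833 Hz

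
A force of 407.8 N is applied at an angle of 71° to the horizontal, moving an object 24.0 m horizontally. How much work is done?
W = Fd cosθ = 407.8×24.0×cos(71°) = 3186.4 J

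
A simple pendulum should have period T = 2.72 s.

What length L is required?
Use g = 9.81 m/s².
T = 2π√(L/g) → L = g(T/2π)² = 9.81×(2.72/2π)² = 1.838 m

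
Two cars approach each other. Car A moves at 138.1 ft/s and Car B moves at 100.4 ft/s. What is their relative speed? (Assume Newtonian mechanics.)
v_rel = v_A + v_B = 138.1 + 100.4 = 238.5 ft/s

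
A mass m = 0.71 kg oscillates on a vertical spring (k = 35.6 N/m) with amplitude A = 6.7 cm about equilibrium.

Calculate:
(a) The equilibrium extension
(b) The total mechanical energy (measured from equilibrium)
x_eq = mg/k = 0.71×9.81/35.6 = 0.1956 m = 19.56 cm
E = ½kA² = ½×35.6×(0.067)² = 0.0799 J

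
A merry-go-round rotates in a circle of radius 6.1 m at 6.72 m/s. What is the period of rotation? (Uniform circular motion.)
T = 2πr/v = 2π×6.1/6.72 = 5.7 s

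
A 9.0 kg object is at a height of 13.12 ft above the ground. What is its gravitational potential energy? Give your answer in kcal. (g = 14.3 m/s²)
PE = mgh = 9 kg × 14.3 m/s² × 3.999 m = 514.7 J = 0.123 kcal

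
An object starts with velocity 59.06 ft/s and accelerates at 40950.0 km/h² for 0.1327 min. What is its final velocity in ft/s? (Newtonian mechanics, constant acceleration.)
v = v₀ + at (with unit conversion) = 141.6 ft/s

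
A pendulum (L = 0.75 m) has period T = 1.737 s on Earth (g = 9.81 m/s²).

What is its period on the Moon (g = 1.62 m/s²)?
T = 2π√(L/g), so T_moon/T_earth = √(g_earth/g_moon)
T_moon = 2π√(0.75/1.62) = 4.275 s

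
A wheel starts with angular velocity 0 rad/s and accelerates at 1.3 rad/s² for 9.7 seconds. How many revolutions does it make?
θ = ω₀t + ½αt² = 0×9.7 + ½×1.3×9.7² = 61.16 rad
Revolutions = θ/(2π) = 61.16/(2π) = 9.73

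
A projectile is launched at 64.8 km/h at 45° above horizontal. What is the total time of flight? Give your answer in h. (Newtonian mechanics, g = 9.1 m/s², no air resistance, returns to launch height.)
T = 2v₀sin(θ)/g (with unit conversion) = 0.000777 h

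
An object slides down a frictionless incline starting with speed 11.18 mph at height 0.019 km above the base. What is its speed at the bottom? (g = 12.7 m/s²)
½mv₀² + mgh = ½mv² → v = √(v₀² + 2gh) = √(4.998² + 2×12.7×19) = 22.53 m/s = 50.4 mph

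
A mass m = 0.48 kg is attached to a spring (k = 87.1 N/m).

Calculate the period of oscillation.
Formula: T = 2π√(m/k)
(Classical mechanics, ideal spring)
T = 2π√(m/k) = 2π√(0.48/87.1) = 0.4664 s; f = 1/T = 2.144 Hz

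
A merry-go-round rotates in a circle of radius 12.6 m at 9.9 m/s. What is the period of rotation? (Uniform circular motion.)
T = 2πr/v = 2π×12.6/9.9 = 8.0 s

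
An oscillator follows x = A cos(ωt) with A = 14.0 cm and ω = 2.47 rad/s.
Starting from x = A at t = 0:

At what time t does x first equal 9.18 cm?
cos(ωt) = x/A = 9.18/14.0 = 0.6557
ωt = arccos(0.6557) = 0.8557 rad
t = 0.8557/2.47 = 0.3464 s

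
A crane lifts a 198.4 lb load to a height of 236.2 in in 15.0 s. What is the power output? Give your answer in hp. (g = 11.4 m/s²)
W = mgh = 89.99×11.4×5.999 = 6155 J
P = W/t = 6155/15 = 410.3 W = 0.5503 hp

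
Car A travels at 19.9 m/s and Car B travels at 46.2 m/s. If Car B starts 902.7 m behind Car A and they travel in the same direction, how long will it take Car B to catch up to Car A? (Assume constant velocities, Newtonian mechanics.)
Relative speed: v_rel = 46.2 - 19.9 = 26.3 m/s
Time to catch: t = d₀/v_rel = 902.7/26.3 = 34.32 s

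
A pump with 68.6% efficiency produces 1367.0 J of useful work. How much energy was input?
W_in = W_out/η = 1367.0/0.686 = 1992.7 J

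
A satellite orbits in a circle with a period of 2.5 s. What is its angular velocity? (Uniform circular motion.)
ω = 2π/T = 2π/2.5 = 2.5133 rad/s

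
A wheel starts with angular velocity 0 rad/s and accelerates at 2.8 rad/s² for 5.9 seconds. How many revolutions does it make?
θ = ω₀t + ½αt² = 0×5.9 + ½×2.8×5.9² = 48.73 rad
Revolutions = θ/(2π) = 48.73/(2π) = 7.76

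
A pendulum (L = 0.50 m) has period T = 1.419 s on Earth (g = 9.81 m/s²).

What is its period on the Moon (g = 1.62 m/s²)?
T = 2π√(L/g), so T_moon/T_earth = √(g_earth/g_moon)
T_moon = 2π√(0.5/1.62) = 3.491 s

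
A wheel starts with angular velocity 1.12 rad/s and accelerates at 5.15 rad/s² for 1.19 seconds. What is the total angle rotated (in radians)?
θ = ω₀t + ½αt² = 1.12×1.19 + ½×5.15×1.19² = 4.98 rad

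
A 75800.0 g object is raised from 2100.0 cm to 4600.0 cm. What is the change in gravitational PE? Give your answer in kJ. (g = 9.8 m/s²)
ΔPE = mg(h₂ − h₁) = 75.8 kg × 9.8 m/s² × (46 − 21) m = 1.857e+04 J = 18.57 kJ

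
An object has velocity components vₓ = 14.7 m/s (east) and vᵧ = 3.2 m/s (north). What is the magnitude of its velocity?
|v| = √(vₓ² + vᵧ²) = √(14.7² + 3.2²) = √(226.33) = 15.04 m/s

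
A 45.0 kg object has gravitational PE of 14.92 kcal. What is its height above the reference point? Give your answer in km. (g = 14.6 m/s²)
PE = mgh → h = PE/(mg) = 6.243e+04 J / (45 kg × 14.6 m/s²) = 95.02 m = 0.09502 km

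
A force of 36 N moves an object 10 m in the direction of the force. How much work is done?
W = Fd = 36×10 = 360.0 J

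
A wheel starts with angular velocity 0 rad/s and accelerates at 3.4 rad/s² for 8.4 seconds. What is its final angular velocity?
ω = ω₀ + αt = 0 + 3.4 × 8.4 = 28.56 rad/s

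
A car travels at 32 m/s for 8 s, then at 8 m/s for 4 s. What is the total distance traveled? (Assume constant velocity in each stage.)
d₁ = v₁t₁ = 32 × 8 = 256 m
d₂ = v₂t₂ = 8 × 4 = 32 m
d_total = 256 + 32 = 288 m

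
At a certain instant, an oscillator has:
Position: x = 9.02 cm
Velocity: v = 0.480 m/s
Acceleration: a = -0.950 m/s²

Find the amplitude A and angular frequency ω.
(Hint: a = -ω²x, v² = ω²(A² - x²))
a = −ω²x → ω = √(|a|/x) = √(0.95/0.0902) = 3.245 rad/s
v² = ω²(A² − x²) → A = √(x² + v²/ω²) = √(0.0902² + 0.48²/3.245²) = 0.1732 m = 17.32 cm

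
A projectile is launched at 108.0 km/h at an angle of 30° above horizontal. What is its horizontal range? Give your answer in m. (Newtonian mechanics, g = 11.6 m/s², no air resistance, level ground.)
R = v₀² sin(2θ) / g (with unit conversion) = 67.19 m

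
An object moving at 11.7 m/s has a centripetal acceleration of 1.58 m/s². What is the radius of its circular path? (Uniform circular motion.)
r = v²/a_c = 11.7²/1.58 = 86.64 m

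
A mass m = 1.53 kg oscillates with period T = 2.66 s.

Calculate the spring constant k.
T = 2π√(m/k) → k = m(2π/T)² = 1.53×(2π/2.66)² = 8.537 N/m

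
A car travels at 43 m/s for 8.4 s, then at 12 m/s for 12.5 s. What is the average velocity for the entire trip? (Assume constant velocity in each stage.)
d₁ = v₁t₁ = 43 × 8.4 = 361.2 m
d₂ = v₂t₂ = 12 × 12.5 = 150 m
d_total = 511.2 m, t_total = 20.9 s
v_avg = d_total/t_total = 511.2/20.9 = 24.46 m/s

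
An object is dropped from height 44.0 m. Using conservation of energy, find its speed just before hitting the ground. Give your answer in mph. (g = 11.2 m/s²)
mgh = ½mv² → v = √(2gh) = √(2×11.2×44) = 31.39 m/s = 70.23 mph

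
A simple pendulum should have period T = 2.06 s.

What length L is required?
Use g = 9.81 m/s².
T = 2π√(L/g) → L = g(T/2π)² = 9.81×(2.06/2π)² = 1.054 m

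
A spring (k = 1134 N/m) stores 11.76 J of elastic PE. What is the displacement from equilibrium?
PE = ½kx² → x = √(2PE/k) = √(2×11.76/1134) = 0.144 m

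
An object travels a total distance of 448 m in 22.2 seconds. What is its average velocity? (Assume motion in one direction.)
v_avg = Δd / Δt = 448 / 22.2 = 20.18 m/s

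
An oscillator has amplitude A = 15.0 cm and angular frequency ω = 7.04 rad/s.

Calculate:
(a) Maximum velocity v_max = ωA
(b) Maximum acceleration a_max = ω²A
v_max = ωA = 7.04×0.15 = 1.056 m/s
a_max = ω²A = 7.04²×0.15 = 7.434 m/s²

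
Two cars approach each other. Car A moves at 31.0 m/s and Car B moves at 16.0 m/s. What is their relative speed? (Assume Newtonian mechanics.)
v_rel = v_A + v_B = 31.0 + 16.0 = 47.0 m/s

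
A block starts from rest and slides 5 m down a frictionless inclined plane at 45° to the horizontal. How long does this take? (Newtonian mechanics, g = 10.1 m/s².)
a = g sin(θ) = 10.1 × sin(45°) = 7.14 m/s²
t = √(2d/a) = √(2 × 5 / 7.14) = 1.18 s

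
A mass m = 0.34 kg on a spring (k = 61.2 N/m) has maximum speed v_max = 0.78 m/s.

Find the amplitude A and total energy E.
½mv²_max = ½kA² → A = v_max√(m/k) = 0.78×√(0.34/61.2) = 0.05814 m = 5.814 cm
E = ½mv²_max = ½×0.34×0.78² = 0.1034 J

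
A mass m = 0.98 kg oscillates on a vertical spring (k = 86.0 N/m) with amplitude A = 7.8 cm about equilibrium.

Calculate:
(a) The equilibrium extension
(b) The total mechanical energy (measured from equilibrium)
x_eq = mg/k = 0.98×9.81/86.0 = 0.1118 m = 11.18 cm
E = ½kA² = ½×86.0×(0.078)² = 0.2616 J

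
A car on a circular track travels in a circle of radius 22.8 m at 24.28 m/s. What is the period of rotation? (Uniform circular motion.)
T = 2πr/v = 2π×22.8/24.28 = 5.9 s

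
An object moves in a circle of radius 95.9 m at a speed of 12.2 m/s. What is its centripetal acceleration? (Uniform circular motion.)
a_c = v²/r = 12.2²/95.9 = 148.84/95.9 = 1.55 m/s²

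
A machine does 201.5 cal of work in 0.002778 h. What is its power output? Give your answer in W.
P = W/t = 843.1 J / 10 s = 84.3 W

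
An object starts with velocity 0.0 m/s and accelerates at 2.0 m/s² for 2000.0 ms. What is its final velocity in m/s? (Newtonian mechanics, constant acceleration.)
v = v₀ + at (with unit conversion) = 4.0 m/s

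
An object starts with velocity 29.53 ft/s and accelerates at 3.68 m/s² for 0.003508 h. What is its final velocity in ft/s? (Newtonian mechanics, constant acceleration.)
v = v₀ + at (with unit conversion) = 182.0 ft/s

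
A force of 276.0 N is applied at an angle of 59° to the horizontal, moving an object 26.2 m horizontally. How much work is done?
W = Fd cosθ = 276.0×26.2×cos(59°) = 3724.3 J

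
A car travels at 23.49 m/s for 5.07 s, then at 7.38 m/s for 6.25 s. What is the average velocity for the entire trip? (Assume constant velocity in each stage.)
d₁ = v₁t₁ = 23.49 × 5.07 = 119.094 m
d₂ = v₂t₂ = 7.38 × 6.25 = 46.125 m
d_total = 165.22 m, t_total = 11.32 s
v_avg = d_total/t_total = 165.22/11.32 = 14.6 m/s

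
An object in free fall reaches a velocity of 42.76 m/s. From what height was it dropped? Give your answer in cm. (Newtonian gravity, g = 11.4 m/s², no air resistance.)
h = v²/(2g) (with unit conversion) = 8019.0 cm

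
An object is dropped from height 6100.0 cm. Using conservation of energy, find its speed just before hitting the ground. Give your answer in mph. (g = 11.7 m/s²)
mgh = ½mv² → v = √(2gh) = √(2×11.7×61) = 37.78 m/s = 84.51 mph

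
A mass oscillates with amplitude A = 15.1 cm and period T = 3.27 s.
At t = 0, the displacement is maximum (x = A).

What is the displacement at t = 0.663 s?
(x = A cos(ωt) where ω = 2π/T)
ω = 2π/T = 2π/3.27 = 1.921 rad/s
x = A cos(ωt) = 15.1×cos(1.921×0.663) = 4.417 cm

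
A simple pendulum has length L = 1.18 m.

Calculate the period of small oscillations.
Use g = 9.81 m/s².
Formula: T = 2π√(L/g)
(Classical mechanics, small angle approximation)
T = 2π√(L/g) = 2π√(1.18/9.81) = 2.179 s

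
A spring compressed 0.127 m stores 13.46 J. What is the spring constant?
PE = ½kx² → k = 2PE/x² = 2×13.46/0.127² = 1669.0 N/m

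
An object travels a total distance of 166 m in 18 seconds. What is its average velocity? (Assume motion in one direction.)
v_avg = Δd / Δt = 166 / 18 = 9.22 m/s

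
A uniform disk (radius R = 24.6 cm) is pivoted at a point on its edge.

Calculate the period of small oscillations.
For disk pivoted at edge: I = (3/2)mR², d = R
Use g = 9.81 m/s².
I/m = (3/2)R² = 0.09077 m²; d = R = 0.246 m
T = 2π√((3/2)R²/(gR)) = 2π√(3R/(2g)) = 1.219 s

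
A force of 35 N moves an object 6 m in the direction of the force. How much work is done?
W = Fd = 35×6 = 210.0 J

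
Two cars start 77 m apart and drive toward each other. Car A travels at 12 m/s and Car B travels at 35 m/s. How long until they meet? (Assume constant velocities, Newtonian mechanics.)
Combined speed: v_combined = 12 + 35 = 47 m/s
Time to meet: t = d/47 = 77/47 = 1.64 s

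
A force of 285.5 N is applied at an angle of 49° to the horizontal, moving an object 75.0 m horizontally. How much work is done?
W = Fd cosθ = 285.5×75.0×cos(49°) = 14048.0 J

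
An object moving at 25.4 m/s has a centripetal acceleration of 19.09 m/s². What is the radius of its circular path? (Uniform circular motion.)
r = v²/a_c = 25.4²/19.09 = 33.8 m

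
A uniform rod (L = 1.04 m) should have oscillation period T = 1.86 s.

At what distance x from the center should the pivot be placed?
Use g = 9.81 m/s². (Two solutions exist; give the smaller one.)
T = 2π√((L²/12 + x²)/(gx)). Let c = T²g/(4π²) = 0.8597.
x² − cx + L²/12 = 0 → x = (c − √(c² − L²/3))/2 = 0.1222 m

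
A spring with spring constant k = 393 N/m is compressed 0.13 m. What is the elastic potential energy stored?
PE = ½kx² = ½×393×0.13² = 3.321 J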